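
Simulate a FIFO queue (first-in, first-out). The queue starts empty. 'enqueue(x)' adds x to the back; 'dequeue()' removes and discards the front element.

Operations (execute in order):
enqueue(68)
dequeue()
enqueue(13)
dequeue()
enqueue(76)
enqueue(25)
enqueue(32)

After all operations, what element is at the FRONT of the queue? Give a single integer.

enqueue(68): queue = [68]
dequeue(): queue = []
enqueue(13): queue = [13]
dequeue(): queue = []
enqueue(76): queue = [76]
enqueue(25): queue = [76, 25]
enqueue(32): queue = [76, 25, 32]

Answer: 76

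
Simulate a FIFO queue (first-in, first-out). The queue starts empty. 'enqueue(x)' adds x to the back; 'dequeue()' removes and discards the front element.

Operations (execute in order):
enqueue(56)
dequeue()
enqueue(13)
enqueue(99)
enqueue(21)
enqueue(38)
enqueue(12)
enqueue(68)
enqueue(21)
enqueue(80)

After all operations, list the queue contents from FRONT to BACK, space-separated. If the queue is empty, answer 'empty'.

enqueue(56): [56]
dequeue(): []
enqueue(13): [13]
enqueue(99): [13, 99]
enqueue(21): [13, 99, 21]
enqueue(38): [13, 99, 21, 38]
enqueue(12): [13, 99, 21, 38, 12]
enqueue(68): [13, 99, 21, 38, 12, 68]
enqueue(21): [13, 99, 21, 38, 12, 68, 21]
enqueue(80): [13, 99, 21, 38, 12, 68, 21, 80]

Answer: 13 99 21 38 12 68 21 80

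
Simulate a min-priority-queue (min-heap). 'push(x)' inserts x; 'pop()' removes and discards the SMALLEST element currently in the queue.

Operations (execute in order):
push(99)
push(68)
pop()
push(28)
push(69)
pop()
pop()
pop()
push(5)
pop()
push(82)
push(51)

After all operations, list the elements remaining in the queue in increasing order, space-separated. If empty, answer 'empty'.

Answer: 51 82

Derivation:
push(99): heap contents = [99]
push(68): heap contents = [68, 99]
pop() → 68: heap contents = [99]
push(28): heap contents = [28, 99]
push(69): heap contents = [28, 69, 99]
pop() → 28: heap contents = [69, 99]
pop() → 69: heap contents = [99]
pop() → 99: heap contents = []
push(5): heap contents = [5]
pop() → 5: heap contents = []
push(82): heap contents = [82]
push(51): heap contents = [51, 82]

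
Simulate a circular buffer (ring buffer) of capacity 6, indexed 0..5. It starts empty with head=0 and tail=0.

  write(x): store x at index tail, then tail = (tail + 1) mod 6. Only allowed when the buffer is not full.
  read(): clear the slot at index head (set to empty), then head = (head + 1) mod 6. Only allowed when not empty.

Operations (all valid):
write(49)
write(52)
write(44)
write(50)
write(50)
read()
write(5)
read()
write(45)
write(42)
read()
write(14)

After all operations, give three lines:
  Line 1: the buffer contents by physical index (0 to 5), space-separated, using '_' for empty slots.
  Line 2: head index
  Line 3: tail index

write(49): buf=[49 _ _ _ _ _], head=0, tail=1, size=1
write(52): buf=[49 52 _ _ _ _], head=0, tail=2, size=2
write(44): buf=[49 52 44 _ _ _], head=0, tail=3, size=3
write(50): buf=[49 52 44 50 _ _], head=0, tail=4, size=4
write(50): buf=[49 52 44 50 50 _], head=0, tail=5, size=5
read(): buf=[_ 52 44 50 50 _], head=1, tail=5, size=4
write(5): buf=[_ 52 44 50 50 5], head=1, tail=0, size=5
read(): buf=[_ _ 44 50 50 5], head=2, tail=0, size=4
write(45): buf=[45 _ 44 50 50 5], head=2, tail=1, size=5
write(42): buf=[45 42 44 50 50 5], head=2, tail=2, size=6
read(): buf=[45 42 _ 50 50 5], head=3, tail=2, size=5
write(14): buf=[45 42 14 50 50 5], head=3, tail=3, size=6

Answer: 45 42 14 50 50 5
3
3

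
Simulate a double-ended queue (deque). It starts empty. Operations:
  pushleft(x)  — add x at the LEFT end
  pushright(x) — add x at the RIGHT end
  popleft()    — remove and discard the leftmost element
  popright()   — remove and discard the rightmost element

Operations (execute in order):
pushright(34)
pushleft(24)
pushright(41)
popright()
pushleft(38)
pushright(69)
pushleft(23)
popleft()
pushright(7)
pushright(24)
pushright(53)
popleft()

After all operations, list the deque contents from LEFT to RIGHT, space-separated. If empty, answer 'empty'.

Answer: 24 34 69 7 24 53

Derivation:
pushright(34): [34]
pushleft(24): [24, 34]
pushright(41): [24, 34, 41]
popright(): [24, 34]
pushleft(38): [38, 24, 34]
pushright(69): [38, 24, 34, 69]
pushleft(23): [23, 38, 24, 34, 69]
popleft(): [38, 24, 34, 69]
pushright(7): [38, 24, 34, 69, 7]
pushright(24): [38, 24, 34, 69, 7, 24]
pushright(53): [38, 24, 34, 69, 7, 24, 53]
popleft(): [24, 34, 69, 7, 24, 53]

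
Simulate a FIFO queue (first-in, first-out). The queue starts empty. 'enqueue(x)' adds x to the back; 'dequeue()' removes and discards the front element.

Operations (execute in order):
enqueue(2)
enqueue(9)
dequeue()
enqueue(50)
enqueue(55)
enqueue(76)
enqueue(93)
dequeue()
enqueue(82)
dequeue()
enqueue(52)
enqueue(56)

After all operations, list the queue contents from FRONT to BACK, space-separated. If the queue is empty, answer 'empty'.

enqueue(2): [2]
enqueue(9): [2, 9]
dequeue(): [9]
enqueue(50): [9, 50]
enqueue(55): [9, 50, 55]
enqueue(76): [9, 50, 55, 76]
enqueue(93): [9, 50, 55, 76, 93]
dequeue(): [50, 55, 76, 93]
enqueue(82): [50, 55, 76, 93, 82]
dequeue(): [55, 76, 93, 82]
enqueue(52): [55, 76, 93, 82, 52]
enqueue(56): [55, 76, 93, 82, 52, 56]

Answer: 55 76 93 82 52 56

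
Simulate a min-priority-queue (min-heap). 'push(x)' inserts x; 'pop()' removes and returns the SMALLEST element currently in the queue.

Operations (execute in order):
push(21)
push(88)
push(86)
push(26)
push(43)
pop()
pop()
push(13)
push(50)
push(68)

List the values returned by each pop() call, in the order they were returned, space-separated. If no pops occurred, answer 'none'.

push(21): heap contents = [21]
push(88): heap contents = [21, 88]
push(86): heap contents = [21, 86, 88]
push(26): heap contents = [21, 26, 86, 88]
push(43): heap contents = [21, 26, 43, 86, 88]
pop() → 21: heap contents = [26, 43, 86, 88]
pop() → 26: heap contents = [43, 86, 88]
push(13): heap contents = [13, 43, 86, 88]
push(50): heap contents = [13, 43, 50, 86, 88]
push(68): heap contents = [13, 43, 50, 68, 86, 88]

Answer: 21 26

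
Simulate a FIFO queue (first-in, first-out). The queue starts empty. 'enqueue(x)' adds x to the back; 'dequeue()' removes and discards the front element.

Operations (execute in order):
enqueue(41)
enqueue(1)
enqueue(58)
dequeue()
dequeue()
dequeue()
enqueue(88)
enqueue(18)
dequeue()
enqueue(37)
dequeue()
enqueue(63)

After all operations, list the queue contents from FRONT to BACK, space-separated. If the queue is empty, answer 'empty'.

enqueue(41): [41]
enqueue(1): [41, 1]
enqueue(58): [41, 1, 58]
dequeue(): [1, 58]
dequeue(): [58]
dequeue(): []
enqueue(88): [88]
enqueue(18): [88, 18]
dequeue(): [18]
enqueue(37): [18, 37]
dequeue(): [37]
enqueue(63): [37, 63]

Answer: 37 63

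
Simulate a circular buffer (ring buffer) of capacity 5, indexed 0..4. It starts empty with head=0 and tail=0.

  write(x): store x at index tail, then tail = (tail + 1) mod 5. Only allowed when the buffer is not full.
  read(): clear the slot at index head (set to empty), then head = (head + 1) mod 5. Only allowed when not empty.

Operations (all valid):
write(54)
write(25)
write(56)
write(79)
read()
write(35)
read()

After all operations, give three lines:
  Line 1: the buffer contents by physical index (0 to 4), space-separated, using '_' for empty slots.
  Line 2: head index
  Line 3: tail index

write(54): buf=[54 _ _ _ _], head=0, tail=1, size=1
write(25): buf=[54 25 _ _ _], head=0, tail=2, size=2
write(56): buf=[54 25 56 _ _], head=0, tail=3, size=3
write(79): buf=[54 25 56 79 _], head=0, tail=4, size=4
read(): buf=[_ 25 56 79 _], head=1, tail=4, size=3
write(35): buf=[_ 25 56 79 35], head=1, tail=0, size=4
read(): buf=[_ _ 56 79 35], head=2, tail=0, size=3

Answer: _ _ 56 79 35
2
0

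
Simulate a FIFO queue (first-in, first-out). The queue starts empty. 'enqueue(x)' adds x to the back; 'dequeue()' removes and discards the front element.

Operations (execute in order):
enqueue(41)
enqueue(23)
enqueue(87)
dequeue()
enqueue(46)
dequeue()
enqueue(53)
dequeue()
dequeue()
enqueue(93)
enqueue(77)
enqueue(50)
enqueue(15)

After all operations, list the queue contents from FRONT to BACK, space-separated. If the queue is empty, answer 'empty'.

enqueue(41): [41]
enqueue(23): [41, 23]
enqueue(87): [41, 23, 87]
dequeue(): [23, 87]
enqueue(46): [23, 87, 46]
dequeue(): [87, 46]
enqueue(53): [87, 46, 53]
dequeue(): [46, 53]
dequeue(): [53]
enqueue(93): [53, 93]
enqueue(77): [53, 93, 77]
enqueue(50): [53, 93, 77, 50]
enqueue(15): [53, 93, 77, 50, 15]

Answer: 53 93 77 50 15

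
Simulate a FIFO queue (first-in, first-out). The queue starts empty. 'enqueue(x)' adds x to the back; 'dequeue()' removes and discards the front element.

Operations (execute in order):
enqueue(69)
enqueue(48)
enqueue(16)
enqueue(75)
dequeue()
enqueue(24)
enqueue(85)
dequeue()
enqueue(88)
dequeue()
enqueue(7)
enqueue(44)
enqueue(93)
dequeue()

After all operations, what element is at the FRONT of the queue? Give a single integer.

enqueue(69): queue = [69]
enqueue(48): queue = [69, 48]
enqueue(16): queue = [69, 48, 16]
enqueue(75): queue = [69, 48, 16, 75]
dequeue(): queue = [48, 16, 75]
enqueue(24): queue = [48, 16, 75, 24]
enqueue(85): queue = [48, 16, 75, 24, 85]
dequeue(): queue = [16, 75, 24, 85]
enqueue(88): queue = [16, 75, 24, 85, 88]
dequeue(): queue = [75, 24, 85, 88]
enqueue(7): queue = [75, 24, 85, 88, 7]
enqueue(44): queue = [75, 24, 85, 88, 7, 44]
enqueue(93): queue = [75, 24, 85, 88, 7, 44, 93]
dequeue(): queue = [24, 85, 88, 7, 44, 93]

Answer: 24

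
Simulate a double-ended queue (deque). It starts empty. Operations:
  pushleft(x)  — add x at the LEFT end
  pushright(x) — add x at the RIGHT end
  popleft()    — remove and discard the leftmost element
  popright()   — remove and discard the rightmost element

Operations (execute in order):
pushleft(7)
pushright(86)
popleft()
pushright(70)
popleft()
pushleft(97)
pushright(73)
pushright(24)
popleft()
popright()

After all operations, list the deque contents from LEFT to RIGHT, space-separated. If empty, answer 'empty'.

Answer: 70 73

Derivation:
pushleft(7): [7]
pushright(86): [7, 86]
popleft(): [86]
pushright(70): [86, 70]
popleft(): [70]
pushleft(97): [97, 70]
pushright(73): [97, 70, 73]
pushright(24): [97, 70, 73, 24]
popleft(): [70, 73, 24]
popright(): [70, 73]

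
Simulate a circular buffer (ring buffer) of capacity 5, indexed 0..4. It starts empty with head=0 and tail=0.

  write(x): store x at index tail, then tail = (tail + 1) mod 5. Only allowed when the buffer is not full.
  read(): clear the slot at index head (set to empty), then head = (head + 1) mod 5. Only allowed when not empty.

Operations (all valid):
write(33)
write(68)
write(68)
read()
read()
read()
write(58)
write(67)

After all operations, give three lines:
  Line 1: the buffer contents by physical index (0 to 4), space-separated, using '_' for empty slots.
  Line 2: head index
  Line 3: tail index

Answer: _ _ _ 58 67
3
0

Derivation:
write(33): buf=[33 _ _ _ _], head=0, tail=1, size=1
write(68): buf=[33 68 _ _ _], head=0, tail=2, size=2
write(68): buf=[33 68 68 _ _], head=0, tail=3, size=3
read(): buf=[_ 68 68 _ _], head=1, tail=3, size=2
read(): buf=[_ _ 68 _ _], head=2, tail=3, size=1
read(): buf=[_ _ _ _ _], head=3, tail=3, size=0
write(58): buf=[_ _ _ 58 _], head=3, tail=4, size=1
write(67): buf=[_ _ _ 58 67], head=3, tail=0, size=2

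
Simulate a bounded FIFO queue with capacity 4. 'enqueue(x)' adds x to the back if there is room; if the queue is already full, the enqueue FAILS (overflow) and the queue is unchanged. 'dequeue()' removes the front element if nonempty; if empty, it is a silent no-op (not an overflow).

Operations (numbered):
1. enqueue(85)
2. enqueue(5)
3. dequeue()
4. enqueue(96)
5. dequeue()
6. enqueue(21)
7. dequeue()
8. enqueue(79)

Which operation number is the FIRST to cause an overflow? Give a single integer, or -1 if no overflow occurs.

1. enqueue(85): size=1
2. enqueue(5): size=2
3. dequeue(): size=1
4. enqueue(96): size=2
5. dequeue(): size=1
6. enqueue(21): size=2
7. dequeue(): size=1
8. enqueue(79): size=2

Answer: -1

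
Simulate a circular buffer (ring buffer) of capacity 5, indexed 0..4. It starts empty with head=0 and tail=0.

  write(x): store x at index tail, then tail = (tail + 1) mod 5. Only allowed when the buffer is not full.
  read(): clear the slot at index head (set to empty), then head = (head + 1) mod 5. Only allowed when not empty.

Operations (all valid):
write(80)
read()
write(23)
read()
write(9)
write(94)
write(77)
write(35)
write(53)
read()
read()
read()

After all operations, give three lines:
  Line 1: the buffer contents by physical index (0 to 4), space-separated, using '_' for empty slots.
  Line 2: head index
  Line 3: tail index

Answer: 35 53 _ _ _
0
2

Derivation:
write(80): buf=[80 _ _ _ _], head=0, tail=1, size=1
read(): buf=[_ _ _ _ _], head=1, tail=1, size=0
write(23): buf=[_ 23 _ _ _], head=1, tail=2, size=1
read(): buf=[_ _ _ _ _], head=2, tail=2, size=0
write(9): buf=[_ _ 9 _ _], head=2, tail=3, size=1
write(94): buf=[_ _ 9 94 _], head=2, tail=4, size=2
write(77): buf=[_ _ 9 94 77], head=2, tail=0, size=3
write(35): buf=[35 _ 9 94 77], head=2, tail=1, size=4
write(53): buf=[35 53 9 94 77], head=2, tail=2, size=5
read(): buf=[35 53 _ 94 77], head=3, tail=2, size=4
read(): buf=[35 53 _ _ 77], head=4, tail=2, size=3
read(): buf=[35 53 _ _ _], head=0, tail=2, size=2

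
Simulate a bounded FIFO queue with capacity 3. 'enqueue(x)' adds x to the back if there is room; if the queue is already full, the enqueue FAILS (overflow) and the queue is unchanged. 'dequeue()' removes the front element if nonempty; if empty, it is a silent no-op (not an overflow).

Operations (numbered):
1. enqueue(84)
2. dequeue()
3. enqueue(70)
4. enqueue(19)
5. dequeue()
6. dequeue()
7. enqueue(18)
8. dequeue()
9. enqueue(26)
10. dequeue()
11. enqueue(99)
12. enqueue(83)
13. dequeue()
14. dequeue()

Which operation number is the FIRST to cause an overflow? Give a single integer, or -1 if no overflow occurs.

1. enqueue(84): size=1
2. dequeue(): size=0
3. enqueue(70): size=1
4. enqueue(19): size=2
5. dequeue(): size=1
6. dequeue(): size=0
7. enqueue(18): size=1
8. dequeue(): size=0
9. enqueue(26): size=1
10. dequeue(): size=0
11. enqueue(99): size=1
12. enqueue(83): size=2
13. dequeue(): size=1
14. dequeue(): size=0

Answer: -1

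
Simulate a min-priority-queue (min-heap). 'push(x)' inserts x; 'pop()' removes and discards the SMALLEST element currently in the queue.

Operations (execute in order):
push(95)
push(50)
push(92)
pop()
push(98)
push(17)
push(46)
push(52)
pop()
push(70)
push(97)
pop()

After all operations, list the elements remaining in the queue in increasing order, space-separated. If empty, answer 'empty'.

Answer: 52 70 92 95 97 98

Derivation:
push(95): heap contents = [95]
push(50): heap contents = [50, 95]
push(92): heap contents = [50, 92, 95]
pop() → 50: heap contents = [92, 95]
push(98): heap contents = [92, 95, 98]
push(17): heap contents = [17, 92, 95, 98]
push(46): heap contents = [17, 46, 92, 95, 98]
push(52): heap contents = [17, 46, 52, 92, 95, 98]
pop() → 17: heap contents = [46, 52, 92, 95, 98]
push(70): heap contents = [46, 52, 70, 92, 95, 98]
push(97): heap contents = [46, 52, 70, 92, 95, 97, 98]
pop() → 46: heap contents = [52, 70, 92, 95, 97, 98]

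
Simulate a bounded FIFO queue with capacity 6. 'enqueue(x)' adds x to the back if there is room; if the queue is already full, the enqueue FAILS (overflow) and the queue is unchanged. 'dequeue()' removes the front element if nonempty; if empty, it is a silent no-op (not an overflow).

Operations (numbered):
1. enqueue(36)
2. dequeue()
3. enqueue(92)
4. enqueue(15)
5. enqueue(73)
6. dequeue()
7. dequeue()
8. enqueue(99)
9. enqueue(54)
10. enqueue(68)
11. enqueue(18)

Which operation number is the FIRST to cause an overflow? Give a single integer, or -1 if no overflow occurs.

Answer: -1

Derivation:
1. enqueue(36): size=1
2. dequeue(): size=0
3. enqueue(92): size=1
4. enqueue(15): size=2
5. enqueue(73): size=3
6. dequeue(): size=2
7. dequeue(): size=1
8. enqueue(99): size=2
9. enqueue(54): size=3
10. enqueue(68): size=4
11. enqueue(18): size=5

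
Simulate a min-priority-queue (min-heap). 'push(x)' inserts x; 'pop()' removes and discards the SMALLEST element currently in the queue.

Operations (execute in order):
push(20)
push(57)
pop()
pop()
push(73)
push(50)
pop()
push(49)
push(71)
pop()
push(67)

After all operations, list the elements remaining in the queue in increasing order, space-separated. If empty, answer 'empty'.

push(20): heap contents = [20]
push(57): heap contents = [20, 57]
pop() → 20: heap contents = [57]
pop() → 57: heap contents = []
push(73): heap contents = [73]
push(50): heap contents = [50, 73]
pop() → 50: heap contents = [73]
push(49): heap contents = [49, 73]
push(71): heap contents = [49, 71, 73]
pop() → 49: heap contents = [71, 73]
push(67): heap contents = [67, 71, 73]

Answer: 67 71 73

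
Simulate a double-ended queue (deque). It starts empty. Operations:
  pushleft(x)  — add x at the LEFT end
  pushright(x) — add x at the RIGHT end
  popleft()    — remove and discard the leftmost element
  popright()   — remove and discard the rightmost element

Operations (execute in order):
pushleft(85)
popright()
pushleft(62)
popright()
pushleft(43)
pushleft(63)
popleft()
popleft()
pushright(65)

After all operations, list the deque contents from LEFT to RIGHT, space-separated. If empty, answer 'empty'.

Answer: 65

Derivation:
pushleft(85): [85]
popright(): []
pushleft(62): [62]
popright(): []
pushleft(43): [43]
pushleft(63): [63, 43]
popleft(): [43]
popleft(): []
pushright(65): [65]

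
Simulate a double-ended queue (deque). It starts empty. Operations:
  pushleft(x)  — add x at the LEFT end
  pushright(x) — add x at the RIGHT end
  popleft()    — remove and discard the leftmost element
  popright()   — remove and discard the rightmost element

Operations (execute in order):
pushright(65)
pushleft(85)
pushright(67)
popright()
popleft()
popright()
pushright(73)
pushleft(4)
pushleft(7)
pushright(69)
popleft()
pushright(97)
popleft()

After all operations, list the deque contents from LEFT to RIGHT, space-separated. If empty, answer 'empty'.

pushright(65): [65]
pushleft(85): [85, 65]
pushright(67): [85, 65, 67]
popright(): [85, 65]
popleft(): [65]
popright(): []
pushright(73): [73]
pushleft(4): [4, 73]
pushleft(7): [7, 4, 73]
pushright(69): [7, 4, 73, 69]
popleft(): [4, 73, 69]
pushright(97): [4, 73, 69, 97]
popleft(): [73, 69, 97]

Answer: 73 69 97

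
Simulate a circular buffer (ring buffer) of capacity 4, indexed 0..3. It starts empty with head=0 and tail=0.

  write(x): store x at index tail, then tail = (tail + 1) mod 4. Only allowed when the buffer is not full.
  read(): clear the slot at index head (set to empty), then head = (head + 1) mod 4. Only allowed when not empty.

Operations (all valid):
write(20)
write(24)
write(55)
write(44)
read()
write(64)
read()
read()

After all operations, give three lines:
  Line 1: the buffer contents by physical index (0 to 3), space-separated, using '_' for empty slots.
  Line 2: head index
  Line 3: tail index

write(20): buf=[20 _ _ _], head=0, tail=1, size=1
write(24): buf=[20 24 _ _], head=0, tail=2, size=2
write(55): buf=[20 24 55 _], head=0, tail=3, size=3
write(44): buf=[20 24 55 44], head=0, tail=0, size=4
read(): buf=[_ 24 55 44], head=1, tail=0, size=3
write(64): buf=[64 24 55 44], head=1, tail=1, size=4
read(): buf=[64 _ 55 44], head=2, tail=1, size=3
read(): buf=[64 _ _ 44], head=3, tail=1, size=2

Answer: 64 _ _ 44
3
1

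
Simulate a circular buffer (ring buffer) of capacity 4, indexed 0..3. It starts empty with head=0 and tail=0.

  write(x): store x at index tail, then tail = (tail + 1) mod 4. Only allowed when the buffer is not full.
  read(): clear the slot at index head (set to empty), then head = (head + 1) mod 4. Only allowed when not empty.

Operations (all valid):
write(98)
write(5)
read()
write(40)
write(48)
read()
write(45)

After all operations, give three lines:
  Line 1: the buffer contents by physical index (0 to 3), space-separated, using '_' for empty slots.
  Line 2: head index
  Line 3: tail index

Answer: 45 _ 40 48
2
1

Derivation:
write(98): buf=[98 _ _ _], head=0, tail=1, size=1
write(5): buf=[98 5 _ _], head=0, tail=2, size=2
read(): buf=[_ 5 _ _], head=1, tail=2, size=1
write(40): buf=[_ 5 40 _], head=1, tail=3, size=2
write(48): buf=[_ 5 40 48], head=1, tail=0, size=3
read(): buf=[_ _ 40 48], head=2, tail=0, size=2
write(45): buf=[45 _ 40 48], head=2, tail=1, size=3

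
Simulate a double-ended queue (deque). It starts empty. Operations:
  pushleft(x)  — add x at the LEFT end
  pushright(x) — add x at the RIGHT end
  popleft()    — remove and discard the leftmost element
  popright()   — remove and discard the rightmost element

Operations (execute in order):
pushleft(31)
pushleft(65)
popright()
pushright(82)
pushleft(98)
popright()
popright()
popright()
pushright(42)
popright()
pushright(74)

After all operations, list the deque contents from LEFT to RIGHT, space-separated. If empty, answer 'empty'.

Answer: 74

Derivation:
pushleft(31): [31]
pushleft(65): [65, 31]
popright(): [65]
pushright(82): [65, 82]
pushleft(98): [98, 65, 82]
popright(): [98, 65]
popright(): [98]
popright(): []
pushright(42): [42]
popright(): []
pushright(74): [74]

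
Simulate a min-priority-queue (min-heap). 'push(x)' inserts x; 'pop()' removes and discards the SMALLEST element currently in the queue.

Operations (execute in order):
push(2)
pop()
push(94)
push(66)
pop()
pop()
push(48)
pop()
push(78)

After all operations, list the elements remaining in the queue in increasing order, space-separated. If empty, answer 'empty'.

push(2): heap contents = [2]
pop() → 2: heap contents = []
push(94): heap contents = [94]
push(66): heap contents = [66, 94]
pop() → 66: heap contents = [94]
pop() → 94: heap contents = []
push(48): heap contents = [48]
pop() → 48: heap contents = []
push(78): heap contents = [78]

Answer: 78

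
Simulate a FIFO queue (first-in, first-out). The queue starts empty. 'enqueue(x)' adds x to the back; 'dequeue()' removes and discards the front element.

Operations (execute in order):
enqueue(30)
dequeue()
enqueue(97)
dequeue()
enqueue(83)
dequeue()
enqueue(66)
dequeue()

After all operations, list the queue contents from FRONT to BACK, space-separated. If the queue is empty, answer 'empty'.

Answer: empty

Derivation:
enqueue(30): [30]
dequeue(): []
enqueue(97): [97]
dequeue(): []
enqueue(83): [83]
dequeue(): []
enqueue(66): [66]
dequeue(): []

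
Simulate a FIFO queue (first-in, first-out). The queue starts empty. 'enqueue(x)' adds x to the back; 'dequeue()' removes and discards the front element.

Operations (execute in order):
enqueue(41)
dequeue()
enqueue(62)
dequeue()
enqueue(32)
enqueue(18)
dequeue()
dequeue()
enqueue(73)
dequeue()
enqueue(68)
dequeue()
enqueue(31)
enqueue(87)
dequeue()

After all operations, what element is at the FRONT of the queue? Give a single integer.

Answer: 87

Derivation:
enqueue(41): queue = [41]
dequeue(): queue = []
enqueue(62): queue = [62]
dequeue(): queue = []
enqueue(32): queue = [32]
enqueue(18): queue = [32, 18]
dequeue(): queue = [18]
dequeue(): queue = []
enqueue(73): queue = [73]
dequeue(): queue = []
enqueue(68): queue = [68]
dequeue(): queue = []
enqueue(31): queue = [31]
enqueue(87): queue = [31, 87]
dequeue(): queue = [87]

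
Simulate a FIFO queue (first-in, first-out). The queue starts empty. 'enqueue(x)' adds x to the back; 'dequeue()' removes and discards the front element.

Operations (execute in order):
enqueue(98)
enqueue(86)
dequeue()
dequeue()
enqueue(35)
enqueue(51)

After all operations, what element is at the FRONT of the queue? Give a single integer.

enqueue(98): queue = [98]
enqueue(86): queue = [98, 86]
dequeue(): queue = [86]
dequeue(): queue = []
enqueue(35): queue = [35]
enqueue(51): queue = [35, 51]

Answer: 35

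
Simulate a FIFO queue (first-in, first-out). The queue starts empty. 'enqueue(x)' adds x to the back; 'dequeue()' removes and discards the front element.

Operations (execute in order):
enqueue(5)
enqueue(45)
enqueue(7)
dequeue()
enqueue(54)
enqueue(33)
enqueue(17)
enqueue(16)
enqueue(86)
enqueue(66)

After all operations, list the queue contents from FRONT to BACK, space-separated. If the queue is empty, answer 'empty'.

Answer: 45 7 54 33 17 16 86 66

Derivation:
enqueue(5): [5]
enqueue(45): [5, 45]
enqueue(7): [5, 45, 7]
dequeue(): [45, 7]
enqueue(54): [45, 7, 54]
enqueue(33): [45, 7, 54, 33]
enqueue(17): [45, 7, 54, 33, 17]
enqueue(16): [45, 7, 54, 33, 17, 16]
enqueue(86): [45, 7, 54, 33, 17, 16, 86]
enqueue(66): [45, 7, 54, 33, 17, 16, 86, 66]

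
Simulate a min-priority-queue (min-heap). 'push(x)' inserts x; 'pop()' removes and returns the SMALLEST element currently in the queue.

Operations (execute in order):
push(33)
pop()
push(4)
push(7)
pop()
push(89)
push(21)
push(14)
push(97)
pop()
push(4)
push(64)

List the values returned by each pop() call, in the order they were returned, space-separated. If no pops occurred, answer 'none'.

Answer: 33 4 7

Derivation:
push(33): heap contents = [33]
pop() → 33: heap contents = []
push(4): heap contents = [4]
push(7): heap contents = [4, 7]
pop() → 4: heap contents = [7]
push(89): heap contents = [7, 89]
push(21): heap contents = [7, 21, 89]
push(14): heap contents = [7, 14, 21, 89]
push(97): heap contents = [7, 14, 21, 89, 97]
pop() → 7: heap contents = [14, 21, 89, 97]
push(4): heap contents = [4, 14, 21, 89, 97]
push(64): heap contents = [4, 14, 21, 64, 89, 97]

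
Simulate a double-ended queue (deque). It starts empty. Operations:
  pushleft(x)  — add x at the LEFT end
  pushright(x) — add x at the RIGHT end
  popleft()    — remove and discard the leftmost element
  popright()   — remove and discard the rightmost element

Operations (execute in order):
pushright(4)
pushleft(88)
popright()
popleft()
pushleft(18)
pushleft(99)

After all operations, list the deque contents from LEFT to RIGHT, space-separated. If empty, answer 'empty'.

pushright(4): [4]
pushleft(88): [88, 4]
popright(): [88]
popleft(): []
pushleft(18): [18]
pushleft(99): [99, 18]

Answer: 99 18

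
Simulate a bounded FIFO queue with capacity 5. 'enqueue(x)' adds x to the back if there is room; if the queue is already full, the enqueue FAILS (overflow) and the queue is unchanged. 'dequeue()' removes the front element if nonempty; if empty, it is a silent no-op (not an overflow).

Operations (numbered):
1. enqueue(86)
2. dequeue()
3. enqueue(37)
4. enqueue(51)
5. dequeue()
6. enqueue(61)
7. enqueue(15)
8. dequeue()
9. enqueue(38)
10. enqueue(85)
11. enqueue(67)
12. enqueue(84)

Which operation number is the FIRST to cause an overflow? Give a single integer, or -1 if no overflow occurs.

1. enqueue(86): size=1
2. dequeue(): size=0
3. enqueue(37): size=1
4. enqueue(51): size=2
5. dequeue(): size=1
6. enqueue(61): size=2
7. enqueue(15): size=3
8. dequeue(): size=2
9. enqueue(38): size=3
10. enqueue(85): size=4
11. enqueue(67): size=5
12. enqueue(84): size=5=cap → OVERFLOW (fail)

Answer: 12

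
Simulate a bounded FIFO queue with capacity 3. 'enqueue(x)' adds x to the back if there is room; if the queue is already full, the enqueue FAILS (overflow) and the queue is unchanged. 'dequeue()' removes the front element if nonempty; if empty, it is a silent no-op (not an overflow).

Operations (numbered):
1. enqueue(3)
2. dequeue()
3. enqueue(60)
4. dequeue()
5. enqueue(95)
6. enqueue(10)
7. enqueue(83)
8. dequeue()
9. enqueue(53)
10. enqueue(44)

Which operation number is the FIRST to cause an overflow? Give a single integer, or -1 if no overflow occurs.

Answer: 10

Derivation:
1. enqueue(3): size=1
2. dequeue(): size=0
3. enqueue(60): size=1
4. dequeue(): size=0
5. enqueue(95): size=1
6. enqueue(10): size=2
7. enqueue(83): size=3
8. dequeue(): size=2
9. enqueue(53): size=3
10. enqueue(44): size=3=cap → OVERFLOW (fail)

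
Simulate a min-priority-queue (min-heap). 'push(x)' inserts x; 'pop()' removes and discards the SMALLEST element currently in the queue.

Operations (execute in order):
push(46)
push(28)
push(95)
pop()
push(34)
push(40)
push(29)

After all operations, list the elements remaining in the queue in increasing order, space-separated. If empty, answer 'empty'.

Answer: 29 34 40 46 95

Derivation:
push(46): heap contents = [46]
push(28): heap contents = [28, 46]
push(95): heap contents = [28, 46, 95]
pop() → 28: heap contents = [46, 95]
push(34): heap contents = [34, 46, 95]
push(40): heap contents = [34, 40, 46, 95]
push(29): heap contents = [29, 34, 40, 46, 95]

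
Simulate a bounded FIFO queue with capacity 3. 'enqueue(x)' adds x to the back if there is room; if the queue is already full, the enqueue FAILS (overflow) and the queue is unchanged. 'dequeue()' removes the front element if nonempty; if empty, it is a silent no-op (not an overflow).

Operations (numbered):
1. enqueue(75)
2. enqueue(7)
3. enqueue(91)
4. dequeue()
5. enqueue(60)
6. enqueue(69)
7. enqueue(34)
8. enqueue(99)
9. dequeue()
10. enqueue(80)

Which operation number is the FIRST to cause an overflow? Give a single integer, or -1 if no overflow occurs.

Answer: 6

Derivation:
1. enqueue(75): size=1
2. enqueue(7): size=2
3. enqueue(91): size=3
4. dequeue(): size=2
5. enqueue(60): size=3
6. enqueue(69): size=3=cap → OVERFLOW (fail)
7. enqueue(34): size=3=cap → OVERFLOW (fail)
8. enqueue(99): size=3=cap → OVERFLOW (fail)
9. dequeue(): size=2
10. enqueue(80): size=3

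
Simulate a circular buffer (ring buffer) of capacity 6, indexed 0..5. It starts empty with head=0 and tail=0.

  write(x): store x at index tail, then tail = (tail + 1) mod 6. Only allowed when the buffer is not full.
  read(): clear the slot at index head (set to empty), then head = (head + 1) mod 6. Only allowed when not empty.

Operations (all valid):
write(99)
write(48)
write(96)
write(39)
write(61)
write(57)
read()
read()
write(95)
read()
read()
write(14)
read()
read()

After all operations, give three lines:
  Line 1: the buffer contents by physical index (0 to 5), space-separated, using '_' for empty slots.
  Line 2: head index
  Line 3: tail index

write(99): buf=[99 _ _ _ _ _], head=0, tail=1, size=1
write(48): buf=[99 48 _ _ _ _], head=0, tail=2, size=2
write(96): buf=[99 48 96 _ _ _], head=0, tail=3, size=3
write(39): buf=[99 48 96 39 _ _], head=0, tail=4, size=4
write(61): buf=[99 48 96 39 61 _], head=0, tail=5, size=5
write(57): buf=[99 48 96 39 61 57], head=0, tail=0, size=6
read(): buf=[_ 48 96 39 61 57], head=1, tail=0, size=5
read(): buf=[_ _ 96 39 61 57], head=2, tail=0, size=4
write(95): buf=[95 _ 96 39 61 57], head=2, tail=1, size=5
read(): buf=[95 _ _ 39 61 57], head=3, tail=1, size=4
read(): buf=[95 _ _ _ 61 57], head=4, tail=1, size=3
write(14): buf=[95 14 _ _ 61 57], head=4, tail=2, size=4
read(): buf=[95 14 _ _ _ 57], head=5, tail=2, size=3
read(): buf=[95 14 _ _ _ _], head=0, tail=2, size=2

Answer: 95 14 _ _ _ _
0
2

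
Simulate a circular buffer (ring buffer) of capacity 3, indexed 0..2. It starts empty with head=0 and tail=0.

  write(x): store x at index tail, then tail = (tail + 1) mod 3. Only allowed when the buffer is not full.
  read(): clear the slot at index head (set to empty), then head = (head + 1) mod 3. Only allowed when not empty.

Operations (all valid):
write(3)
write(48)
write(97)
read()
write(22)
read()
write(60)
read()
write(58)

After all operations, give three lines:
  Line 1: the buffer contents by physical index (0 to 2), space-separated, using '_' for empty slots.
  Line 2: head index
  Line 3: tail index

Answer: 22 60 58
0
0

Derivation:
write(3): buf=[3 _ _], head=0, tail=1, size=1
write(48): buf=[3 48 _], head=0, tail=2, size=2
write(97): buf=[3 48 97], head=0, tail=0, size=3
read(): buf=[_ 48 97], head=1, tail=0, size=2
write(22): buf=[22 48 97], head=1, tail=1, size=3
read(): buf=[22 _ 97], head=2, tail=1, size=2
write(60): buf=[22 60 97], head=2, tail=2, size=3
read(): buf=[22 60 _], head=0, tail=2, size=2
write(58): buf=[22 60 58], head=0, tail=0, size=3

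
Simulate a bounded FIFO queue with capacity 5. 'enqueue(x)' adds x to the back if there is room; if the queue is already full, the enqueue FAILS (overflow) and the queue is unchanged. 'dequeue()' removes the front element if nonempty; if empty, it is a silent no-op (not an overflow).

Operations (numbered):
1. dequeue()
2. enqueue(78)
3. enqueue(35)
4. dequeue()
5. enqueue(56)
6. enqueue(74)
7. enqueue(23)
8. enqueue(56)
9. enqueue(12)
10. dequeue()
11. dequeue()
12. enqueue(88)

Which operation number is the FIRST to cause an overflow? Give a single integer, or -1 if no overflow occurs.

Answer: 9

Derivation:
1. dequeue(): empty, no-op, size=0
2. enqueue(78): size=1
3. enqueue(35): size=2
4. dequeue(): size=1
5. enqueue(56): size=2
6. enqueue(74): size=3
7. enqueue(23): size=4
8. enqueue(56): size=5
9. enqueue(12): size=5=cap → OVERFLOW (fail)
10. dequeue(): size=4
11. dequeue(): size=3
12. enqueue(88): size=4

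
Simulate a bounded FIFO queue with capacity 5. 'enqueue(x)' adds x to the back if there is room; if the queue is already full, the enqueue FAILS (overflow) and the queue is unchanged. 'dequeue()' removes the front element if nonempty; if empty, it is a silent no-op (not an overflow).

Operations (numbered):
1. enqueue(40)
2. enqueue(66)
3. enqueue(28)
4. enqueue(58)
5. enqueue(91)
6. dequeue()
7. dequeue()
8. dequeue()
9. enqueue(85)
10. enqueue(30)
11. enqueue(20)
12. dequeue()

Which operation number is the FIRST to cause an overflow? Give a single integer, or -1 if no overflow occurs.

1. enqueue(40): size=1
2. enqueue(66): size=2
3. enqueue(28): size=3
4. enqueue(58): size=4
5. enqueue(91): size=5
6. dequeue(): size=4
7. dequeue(): size=3
8. dequeue(): size=2
9. enqueue(85): size=3
10. enqueue(30): size=4
11. enqueue(20): size=5
12. dequeue(): size=4

Answer: -1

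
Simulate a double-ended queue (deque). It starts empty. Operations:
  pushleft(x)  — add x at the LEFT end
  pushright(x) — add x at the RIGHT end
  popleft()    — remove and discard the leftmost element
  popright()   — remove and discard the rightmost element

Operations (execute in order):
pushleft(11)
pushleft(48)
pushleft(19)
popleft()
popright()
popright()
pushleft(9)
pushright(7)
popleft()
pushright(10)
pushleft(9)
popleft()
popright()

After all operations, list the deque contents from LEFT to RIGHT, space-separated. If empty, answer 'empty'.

Answer: 7

Derivation:
pushleft(11): [11]
pushleft(48): [48, 11]
pushleft(19): [19, 48, 11]
popleft(): [48, 11]
popright(): [48]
popright(): []
pushleft(9): [9]
pushright(7): [9, 7]
popleft(): [7]
pushright(10): [7, 10]
pushleft(9): [9, 7, 10]
popleft(): [7, 10]
popright(): [7]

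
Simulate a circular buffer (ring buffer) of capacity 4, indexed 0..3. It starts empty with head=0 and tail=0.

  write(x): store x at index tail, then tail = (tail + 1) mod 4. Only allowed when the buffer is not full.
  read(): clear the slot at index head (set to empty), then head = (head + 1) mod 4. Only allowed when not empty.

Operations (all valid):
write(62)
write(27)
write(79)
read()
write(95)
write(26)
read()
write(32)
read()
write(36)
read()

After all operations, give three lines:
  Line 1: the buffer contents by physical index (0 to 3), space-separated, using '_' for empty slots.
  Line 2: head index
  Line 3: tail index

Answer: 26 32 36 _
0
3

Derivation:
write(62): buf=[62 _ _ _], head=0, tail=1, size=1
write(27): buf=[62 27 _ _], head=0, tail=2, size=2
write(79): buf=[62 27 79 _], head=0, tail=3, size=3
read(): buf=[_ 27 79 _], head=1, tail=3, size=2
write(95): buf=[_ 27 79 95], head=1, tail=0, size=3
write(26): buf=[26 27 79 95], head=1, tail=1, size=4
read(): buf=[26 _ 79 95], head=2, tail=1, size=3
write(32): buf=[26 32 79 95], head=2, tail=2, size=4
read(): buf=[26 32 _ 95], head=3, tail=2, size=3
write(36): buf=[26 32 36 95], head=3, tail=3, size=4
read(): buf=[26 32 36 _], head=0, tail=3, size=3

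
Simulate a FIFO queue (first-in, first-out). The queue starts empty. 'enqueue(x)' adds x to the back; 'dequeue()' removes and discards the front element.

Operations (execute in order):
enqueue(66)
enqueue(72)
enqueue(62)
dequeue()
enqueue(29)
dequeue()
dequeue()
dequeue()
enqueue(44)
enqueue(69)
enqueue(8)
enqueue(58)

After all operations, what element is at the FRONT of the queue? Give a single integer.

Answer: 44

Derivation:
enqueue(66): queue = [66]
enqueue(72): queue = [66, 72]
enqueue(62): queue = [66, 72, 62]
dequeue(): queue = [72, 62]
enqueue(29): queue = [72, 62, 29]
dequeue(): queue = [62, 29]
dequeue(): queue = [29]
dequeue(): queue = []
enqueue(44): queue = [44]
enqueue(69): queue = [44, 69]
enqueue(8): queue = [44, 69, 8]
enqueue(58): queue = [44, 69, 8, 58]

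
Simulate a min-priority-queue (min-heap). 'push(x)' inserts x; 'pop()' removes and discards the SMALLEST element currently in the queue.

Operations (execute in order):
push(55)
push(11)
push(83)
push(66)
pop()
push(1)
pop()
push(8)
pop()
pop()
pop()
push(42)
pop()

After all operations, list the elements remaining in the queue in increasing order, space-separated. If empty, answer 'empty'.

Answer: 83

Derivation:
push(55): heap contents = [55]
push(11): heap contents = [11, 55]
push(83): heap contents = [11, 55, 83]
push(66): heap contents = [11, 55, 66, 83]
pop() → 11: heap contents = [55, 66, 83]
push(1): heap contents = [1, 55, 66, 83]
pop() → 1: heap contents = [55, 66, 83]
push(8): heap contents = [8, 55, 66, 83]
pop() → 8: heap contents = [55, 66, 83]
pop() → 55: heap contents = [66, 83]
pop() → 66: heap contents = [83]
push(42): heap contents = [42, 83]
pop() → 42: heap contents = [83]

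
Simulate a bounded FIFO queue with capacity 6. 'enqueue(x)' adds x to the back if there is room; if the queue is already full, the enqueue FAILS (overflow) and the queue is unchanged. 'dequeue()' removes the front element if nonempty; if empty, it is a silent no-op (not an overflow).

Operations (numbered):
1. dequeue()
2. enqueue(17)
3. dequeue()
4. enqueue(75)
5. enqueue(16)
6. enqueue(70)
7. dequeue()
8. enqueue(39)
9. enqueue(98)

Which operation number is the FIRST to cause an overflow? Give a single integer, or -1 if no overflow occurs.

1. dequeue(): empty, no-op, size=0
2. enqueue(17): size=1
3. dequeue(): size=0
4. enqueue(75): size=1
5. enqueue(16): size=2
6. enqueue(70): size=3
7. dequeue(): size=2
8. enqueue(39): size=3
9. enqueue(98): size=4

Answer: -1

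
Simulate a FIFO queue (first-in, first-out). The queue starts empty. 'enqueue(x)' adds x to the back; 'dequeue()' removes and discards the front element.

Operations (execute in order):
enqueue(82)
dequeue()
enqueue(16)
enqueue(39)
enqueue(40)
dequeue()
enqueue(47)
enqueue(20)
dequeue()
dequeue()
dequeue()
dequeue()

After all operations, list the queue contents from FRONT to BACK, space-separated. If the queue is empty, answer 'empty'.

Answer: empty

Derivation:
enqueue(82): [82]
dequeue(): []
enqueue(16): [16]
enqueue(39): [16, 39]
enqueue(40): [16, 39, 40]
dequeue(): [39, 40]
enqueue(47): [39, 40, 47]
enqueue(20): [39, 40, 47, 20]
dequeue(): [40, 47, 20]
dequeue(): [47, 20]
dequeue(): [20]
dequeue(): []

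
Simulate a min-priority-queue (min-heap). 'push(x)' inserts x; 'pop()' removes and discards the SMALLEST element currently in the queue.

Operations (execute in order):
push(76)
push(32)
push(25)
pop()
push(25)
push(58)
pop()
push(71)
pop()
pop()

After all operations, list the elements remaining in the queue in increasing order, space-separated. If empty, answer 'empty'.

Answer: 71 76

Derivation:
push(76): heap contents = [76]
push(32): heap contents = [32, 76]
push(25): heap contents = [25, 32, 76]
pop() → 25: heap contents = [32, 76]
push(25): heap contents = [25, 32, 76]
push(58): heap contents = [25, 32, 58, 76]
pop() → 25: heap contents = [32, 58, 76]
push(71): heap contents = [32, 58, 71, 76]
pop() → 32: heap contents = [58, 71, 76]
pop() → 58: heap contents = [71, 76]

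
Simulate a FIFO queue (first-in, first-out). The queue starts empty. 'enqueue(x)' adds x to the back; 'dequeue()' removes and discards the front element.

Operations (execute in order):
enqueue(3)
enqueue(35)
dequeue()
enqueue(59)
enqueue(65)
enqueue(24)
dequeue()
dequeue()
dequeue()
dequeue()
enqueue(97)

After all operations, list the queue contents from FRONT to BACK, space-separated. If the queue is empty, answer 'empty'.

Answer: 97

Derivation:
enqueue(3): [3]
enqueue(35): [3, 35]
dequeue(): [35]
enqueue(59): [35, 59]
enqueue(65): [35, 59, 65]
enqueue(24): [35, 59, 65, 24]
dequeue(): [59, 65, 24]
dequeue(): [65, 24]
dequeue(): [24]
dequeue(): []
enqueue(97): [97]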